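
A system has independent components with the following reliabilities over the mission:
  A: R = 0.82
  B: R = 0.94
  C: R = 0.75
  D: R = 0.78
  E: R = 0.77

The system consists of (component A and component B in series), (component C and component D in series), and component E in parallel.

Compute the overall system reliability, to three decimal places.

0.978

Series (A and B): 0.82000 × 0.94000 = 0.77080
Series (C and D): 0.75000 × 0.78000 = 0.58500
Parallel ([0.77080], [0.58500], and E): 1 − (1 − 0.77080)(1 − 0.58500)(1 − 0.77000) = 0.978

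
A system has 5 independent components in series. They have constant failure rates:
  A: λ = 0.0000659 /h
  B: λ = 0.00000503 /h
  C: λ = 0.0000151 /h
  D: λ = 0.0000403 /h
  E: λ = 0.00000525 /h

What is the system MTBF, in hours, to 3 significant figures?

Series of exponential components: λ_sys = Σ λ_i
λ_sys = 0.0000659 + 0.00000503 + 0.0000151 + 0.0000403 + 0.00000525 = 1.3158e-04 /h
MTBF = 1 / λ_sys = 7600 h

7600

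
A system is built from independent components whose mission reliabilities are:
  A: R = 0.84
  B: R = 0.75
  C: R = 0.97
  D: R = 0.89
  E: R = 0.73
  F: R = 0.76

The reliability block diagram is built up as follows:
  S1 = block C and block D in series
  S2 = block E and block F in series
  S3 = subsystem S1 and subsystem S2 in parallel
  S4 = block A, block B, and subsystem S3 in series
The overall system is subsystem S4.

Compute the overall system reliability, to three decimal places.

Series (C and D): 0.97000 × 0.89000 = 0.86330
Series (E and F): 0.73000 × 0.76000 = 0.55480
Parallel ([0.86330] and [0.55480]): 1 − (1 − 0.86330)(1 − 0.55480) = 0.93914
Series (A, B, and [0.93914]): 0.84000 × 0.75000 × 0.93914 = 0.592

0.592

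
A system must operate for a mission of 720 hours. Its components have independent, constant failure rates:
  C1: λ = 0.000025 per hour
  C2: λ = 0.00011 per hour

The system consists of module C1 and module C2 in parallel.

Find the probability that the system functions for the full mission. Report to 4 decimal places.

0.9986

R(C1) = exp(−0.000025 × 720) = 0.982161
R(C2) = exp(−0.00011 × 720) = 0.923855
Parallel (C1 and C2): 1 − (1 − 0.982161)(1 − 0.923855) = 0.9986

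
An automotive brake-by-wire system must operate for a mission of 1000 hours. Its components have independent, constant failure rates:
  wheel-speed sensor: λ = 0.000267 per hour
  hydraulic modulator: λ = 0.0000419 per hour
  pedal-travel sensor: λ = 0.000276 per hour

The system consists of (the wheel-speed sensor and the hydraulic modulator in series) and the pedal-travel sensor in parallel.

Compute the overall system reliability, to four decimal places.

0.9359

R(wheel-speed sensor) = exp(−0.000267 × 1000) = 0.765673
R(hydraulic modulator) = exp(−0.0000419 × 1000) = 0.958966
R(pedal-travel sensor) = exp(−0.000276 × 1000) = 0.758813
Series (wheel-speed sensor and hydraulic modulator): 0.765673 × 0.958966 = 0.734254
Parallel ([0.734254] and pedal-travel sensor): 1 − (1 − 0.734254)(1 − 0.758813) = 0.9359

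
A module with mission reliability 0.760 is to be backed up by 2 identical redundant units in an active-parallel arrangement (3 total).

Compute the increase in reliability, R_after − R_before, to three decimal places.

R_before = 0.760
R_after = 1 − (1 − 0.760)^3 = 0.986
ΔR = 0.986 − 0.760 = 0.226

0.226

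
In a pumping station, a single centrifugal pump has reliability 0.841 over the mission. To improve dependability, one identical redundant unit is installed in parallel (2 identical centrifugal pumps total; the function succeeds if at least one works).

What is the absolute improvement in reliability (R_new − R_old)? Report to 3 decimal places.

R_before = 0.841
R_after = 1 − (1 − 0.841)^2 = 0.975
ΔR = 0.975 − 0.841 = 0.134

0.134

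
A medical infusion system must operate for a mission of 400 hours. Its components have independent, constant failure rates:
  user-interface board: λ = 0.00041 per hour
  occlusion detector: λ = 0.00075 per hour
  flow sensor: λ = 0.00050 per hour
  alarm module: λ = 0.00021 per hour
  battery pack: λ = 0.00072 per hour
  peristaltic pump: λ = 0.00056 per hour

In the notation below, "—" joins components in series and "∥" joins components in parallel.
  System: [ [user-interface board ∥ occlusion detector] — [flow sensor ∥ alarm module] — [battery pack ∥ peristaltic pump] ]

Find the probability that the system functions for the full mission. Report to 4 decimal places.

0.8992

R(user-interface board) = exp(−0.00041 × 400) = 0.848742
R(occlusion detector) = exp(−0.00075 × 400) = 0.740818
R(flow sensor) = exp(−0.00050 × 400) = 0.818731
R(alarm module) = exp(−0.00021 × 400) = 0.919431
R(battery pack) = exp(−0.00072 × 400) = 0.749762
R(peristaltic pump) = exp(−0.00056 × 400) = 0.799315
Parallel (user-interface board and occlusion detector): 1 − (1 − 0.848742)(1 − 0.740818) = 0.960797
Parallel (flow sensor and alarm module): 1 − (1 − 0.818731)(1 − 0.919431) = 0.985395
Parallel (battery pack and peristaltic pump): 1 − (1 − 0.749762)(1 − 0.799315) = 0.949781
Series ([0.960797], [0.985395], and [0.949781]): 0.960797 × 0.985395 × 0.949781 = 0.8992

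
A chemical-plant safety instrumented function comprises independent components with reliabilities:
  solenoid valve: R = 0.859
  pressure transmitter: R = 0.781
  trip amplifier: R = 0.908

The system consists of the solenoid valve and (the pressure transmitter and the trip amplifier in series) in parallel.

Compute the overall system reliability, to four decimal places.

Series (pressure transmitter and trip amplifier): 0.781000 × 0.908000 = 0.709148
Parallel (solenoid valve and [0.709148]): 1 − (1 − 0.859000)(1 − 0.709148) = 0.9590

0.9590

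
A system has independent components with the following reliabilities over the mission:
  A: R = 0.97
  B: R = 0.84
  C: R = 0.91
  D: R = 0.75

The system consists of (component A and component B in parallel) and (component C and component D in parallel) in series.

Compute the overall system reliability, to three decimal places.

Parallel (A and B): 1 − (1 − 0.97000)(1 − 0.84000) = 0.99520
Parallel (C and D): 1 − (1 − 0.91000)(1 − 0.75000) = 0.97750
Series ([0.99520] and [0.97750]): 0.99520 × 0.97750 = 0.973

0.973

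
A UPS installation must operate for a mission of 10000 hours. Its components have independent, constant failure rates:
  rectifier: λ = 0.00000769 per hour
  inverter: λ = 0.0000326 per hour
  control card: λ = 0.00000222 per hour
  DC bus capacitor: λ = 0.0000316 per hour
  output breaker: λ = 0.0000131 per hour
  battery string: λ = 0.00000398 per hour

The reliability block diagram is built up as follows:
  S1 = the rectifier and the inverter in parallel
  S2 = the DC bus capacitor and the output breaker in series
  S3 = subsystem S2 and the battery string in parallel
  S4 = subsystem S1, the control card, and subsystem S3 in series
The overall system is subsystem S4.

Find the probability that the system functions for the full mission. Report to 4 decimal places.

R(rectifier) = exp(−0.00000769 × 10000) = 0.925982
R(inverter) = exp(−0.0000326 × 10000) = 0.721805
R(control card) = exp(−0.00000222 × 10000) = 0.978045
R(DC bus capacitor) = exp(−0.0000316 × 10000) = 0.729059
R(output breaker) = exp(−0.0000131 × 10000) = 0.877218
R(battery string) = exp(−0.00000398 × 10000) = 0.960982
Parallel (rectifier and inverter): 1 − (1 − 0.925982)(1 − 0.721805) = 0.979409
Series (DC bus capacitor and output breaker): 0.729059 × 0.877218 = 0.639544
Parallel ([0.639544] and battery string): 1 − (1 − 0.639544)(1 − 0.960982) = 0.985936
Series ([0.979409], control card, and [0.985936]): 0.979409 × 0.978045 × 0.985936 = 0.9444

0.9444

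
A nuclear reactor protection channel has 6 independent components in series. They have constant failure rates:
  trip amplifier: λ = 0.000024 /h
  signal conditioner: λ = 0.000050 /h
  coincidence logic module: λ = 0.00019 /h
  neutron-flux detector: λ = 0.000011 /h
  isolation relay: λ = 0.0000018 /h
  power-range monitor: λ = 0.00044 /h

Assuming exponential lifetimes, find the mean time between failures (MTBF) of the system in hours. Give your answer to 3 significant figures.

1400

Series of exponential components: λ_sys = Σ λ_i
λ_sys = 0.000024 + 0.000050 + 0.00019 + 0.000011 + 0.0000018 + 0.00044 = 7.1680e-04 /h
MTBF = 1 / λ_sys = 1400 h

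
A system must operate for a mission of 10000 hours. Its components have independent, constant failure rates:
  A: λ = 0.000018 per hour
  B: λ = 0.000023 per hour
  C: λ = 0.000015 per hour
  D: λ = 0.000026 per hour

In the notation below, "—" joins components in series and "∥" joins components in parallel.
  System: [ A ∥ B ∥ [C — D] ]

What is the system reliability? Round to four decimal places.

0.9886

R(A) = exp(−0.000018 × 10000) = 0.835270
R(B) = exp(−0.000023 × 10000) = 0.794534
R(C) = exp(−0.000015 × 10000) = 0.860708
R(D) = exp(−0.000026 × 10000) = 0.771052
Series (C and D): 0.860708 × 0.771052 = 0.663651
Parallel (A, B, and [0.663651]): 1 − (1 − 0.835270)(1 − 0.794534)(1 − 0.663651) = 0.9886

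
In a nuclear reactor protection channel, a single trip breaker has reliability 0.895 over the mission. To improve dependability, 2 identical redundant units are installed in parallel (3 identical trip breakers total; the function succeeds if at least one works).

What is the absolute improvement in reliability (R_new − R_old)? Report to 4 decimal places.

R_before = 0.895
R_after = 1 − (1 − 0.895)^3 = 0.9988
ΔR = 0.9988 − 0.895 = 0.1038

0.1038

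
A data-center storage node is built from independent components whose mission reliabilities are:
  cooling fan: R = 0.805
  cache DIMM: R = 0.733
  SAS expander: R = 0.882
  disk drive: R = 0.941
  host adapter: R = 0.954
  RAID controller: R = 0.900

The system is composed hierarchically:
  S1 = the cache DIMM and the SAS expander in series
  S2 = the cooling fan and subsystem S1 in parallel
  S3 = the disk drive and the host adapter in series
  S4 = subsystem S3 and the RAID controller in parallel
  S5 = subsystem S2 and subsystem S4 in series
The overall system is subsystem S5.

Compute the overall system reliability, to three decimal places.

Series (cache DIMM and SAS expander): 0.73300 × 0.88200 = 0.64651
Parallel (cooling fan and [0.64651]): 1 − (1 − 0.80500)(1 − 0.64651) = 0.93107
Series (disk drive and host adapter): 0.94100 × 0.95400 = 0.89771
Parallel ([0.89771] and RAID controller): 1 − (1 − 0.89771)(1 − 0.90000) = 0.98977
Series ([0.93107] and [0.98977]): 0.93107 × 0.98977 = 0.922

0.922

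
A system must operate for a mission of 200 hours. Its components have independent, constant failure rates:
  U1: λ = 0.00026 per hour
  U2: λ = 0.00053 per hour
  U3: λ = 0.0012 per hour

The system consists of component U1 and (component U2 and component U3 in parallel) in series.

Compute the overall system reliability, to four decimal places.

R(U1) = exp(−0.00026 × 200) = 0.949329
R(U2) = exp(−0.00053 × 200) = 0.899425
R(U3) = exp(−0.0012 × 200) = 0.786628
Parallel (U2 and U3): 1 − (1 − 0.899425)(1 − 0.786628) = 0.978540
Series (U1 and [0.978540]): 0.949329 × 0.978540 = 0.9290

0.9290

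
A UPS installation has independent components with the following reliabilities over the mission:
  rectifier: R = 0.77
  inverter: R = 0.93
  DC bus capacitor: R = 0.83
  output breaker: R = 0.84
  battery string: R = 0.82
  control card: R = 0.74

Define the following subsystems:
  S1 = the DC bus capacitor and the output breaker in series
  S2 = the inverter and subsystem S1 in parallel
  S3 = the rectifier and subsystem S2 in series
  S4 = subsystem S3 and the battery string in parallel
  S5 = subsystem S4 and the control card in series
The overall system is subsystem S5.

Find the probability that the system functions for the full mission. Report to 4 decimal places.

0.7072

Series (DC bus capacitor and output breaker): 0.830000 × 0.840000 = 0.697200
Parallel (inverter and [0.697200]): 1 − (1 − 0.930000)(1 − 0.697200) = 0.978804
Series (rectifier and [0.978804]): 0.770000 × 0.978804 = 0.753679
Parallel ([0.753679] and battery string): 1 − (1 − 0.753679)(1 − 0.820000) = 0.955662
Series ([0.955662] and control card): 0.955662 × 0.740000 = 0.7072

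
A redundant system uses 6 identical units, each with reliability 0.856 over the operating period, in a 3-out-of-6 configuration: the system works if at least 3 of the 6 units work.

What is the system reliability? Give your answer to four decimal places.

0.9949

R = Σ_{i=3}^{6} C(6,i) p^i (1−p)^{6−i} with p = 0.856
C(6,3)·0.856^3·0.144^3 = 0.037457
C(6,4)·0.856^4·0.144^2 = 0.166998
C(6,5)·0.856^5·0.144^1 = 0.397084
C(6,6)·0.856^6·0.144^0 = 0.393407
Sum = 0.9949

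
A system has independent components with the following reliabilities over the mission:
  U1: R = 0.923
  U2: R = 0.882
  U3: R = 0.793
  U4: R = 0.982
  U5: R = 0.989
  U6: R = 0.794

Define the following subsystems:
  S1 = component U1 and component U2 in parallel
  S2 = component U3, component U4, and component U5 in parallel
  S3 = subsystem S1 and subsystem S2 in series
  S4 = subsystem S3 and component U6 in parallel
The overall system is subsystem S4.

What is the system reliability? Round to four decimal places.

0.9981

Parallel (U1 and U2): 1 − (1 − 0.923000)(1 − 0.882000) = 0.990914
Parallel (U3, U4, and U5): 1 − (1 − 0.793000)(1 − 0.982000)(1 − 0.989000) = 0.999959
Series ([0.990914] and [0.999959]): 0.990914 × 0.999959 = 0.990873
Parallel ([0.990873] and U6): 1 − (1 − 0.990873)(1 − 0.794000) = 0.9981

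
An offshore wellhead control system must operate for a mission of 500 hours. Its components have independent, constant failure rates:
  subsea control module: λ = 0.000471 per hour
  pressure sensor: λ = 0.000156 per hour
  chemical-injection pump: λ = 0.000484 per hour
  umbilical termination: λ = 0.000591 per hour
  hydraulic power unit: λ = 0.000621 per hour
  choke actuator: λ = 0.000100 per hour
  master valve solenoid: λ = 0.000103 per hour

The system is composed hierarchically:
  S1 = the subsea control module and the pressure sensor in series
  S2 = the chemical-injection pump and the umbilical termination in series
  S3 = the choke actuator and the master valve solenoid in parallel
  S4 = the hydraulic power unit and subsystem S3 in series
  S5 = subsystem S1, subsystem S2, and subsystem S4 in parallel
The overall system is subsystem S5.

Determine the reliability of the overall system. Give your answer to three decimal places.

R(subsea control module) = exp(−0.000471 × 500) = 0.79018
R(pressure sensor) = exp(−0.000156 × 500) = 0.92496
R(chemical-injection pump) = exp(−0.000484 × 500) = 0.78506
R(umbilical termination) = exp(−0.000591 × 500) = 0.74416
R(hydraulic power unit) = exp(−0.000621 × 500) = 0.73308
R(choke actuator) = exp(−0.000100 × 500) = 0.95123
R(master valve solenoid) = exp(−0.000103 × 500) = 0.94980
Series (subsea control module and pressure sensor): 0.79018 × 0.92496 = 0.73088
Series (chemical-injection pump and umbilical termination): 0.78506 × 0.74416 = 0.58421
Parallel (choke actuator and master valve solenoid): 1 − (1 − 0.95123)(1 − 0.94980) = 0.99755
Series (hydraulic power unit and [0.99755]): 0.73308 × 0.99755 = 0.73128
Parallel ([0.73088], [0.58421], and [0.73128]): 1 − (1 − 0.73088)(1 − 0.58421)(1 − 0.73128) = 0.970

0.970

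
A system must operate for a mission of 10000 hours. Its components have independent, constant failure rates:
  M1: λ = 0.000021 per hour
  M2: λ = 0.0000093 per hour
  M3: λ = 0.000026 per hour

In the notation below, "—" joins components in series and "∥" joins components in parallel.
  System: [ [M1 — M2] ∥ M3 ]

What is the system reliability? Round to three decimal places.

R(M1) = exp(−0.000021 × 10000) = 0.81058
R(M2) = exp(−0.0000093 × 10000) = 0.91119
R(M3) = exp(−0.000026 × 10000) = 0.77105
Series (M1 and M2): 0.81058 × 0.91119 = 0.73859
Parallel ([0.73859] and M3): 1 − (1 − 0.73859)(1 − 0.77105) = 0.940

0.940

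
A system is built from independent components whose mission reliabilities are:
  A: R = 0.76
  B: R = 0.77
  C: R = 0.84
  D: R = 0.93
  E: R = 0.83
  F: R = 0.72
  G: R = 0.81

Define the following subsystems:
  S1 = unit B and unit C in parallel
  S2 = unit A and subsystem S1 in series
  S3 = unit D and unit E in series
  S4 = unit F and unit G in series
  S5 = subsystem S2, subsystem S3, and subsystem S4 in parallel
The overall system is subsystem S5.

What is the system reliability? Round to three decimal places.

Parallel (B and C): 1 − (1 − 0.77000)(1 − 0.84000) = 0.96320
Series (A and [0.96320]): 0.76000 × 0.96320 = 0.73203
Series (D and E): 0.93000 × 0.83000 = 0.77190
Series (F and G): 0.72000 × 0.81000 = 0.58320
Parallel ([0.73203], [0.77190], and [0.58320]): 1 − (1 − 0.73203)(1 − 0.77190)(1 − 0.58320) = 0.975

0.975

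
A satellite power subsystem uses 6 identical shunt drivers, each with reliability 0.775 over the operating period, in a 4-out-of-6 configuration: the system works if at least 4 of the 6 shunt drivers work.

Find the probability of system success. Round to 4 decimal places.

R = Σ_{i=4}^{6} C(6,i) p^i (1−p)^{6−i} with p = 0.775
C(6,4)·0.775^4·0.225^2 = 0.273945
C(6,5)·0.775^5·0.225^1 = 0.377435
C(6,6)·0.775^6·0.225^0 = 0.216676
Sum = 0.8681

0.8681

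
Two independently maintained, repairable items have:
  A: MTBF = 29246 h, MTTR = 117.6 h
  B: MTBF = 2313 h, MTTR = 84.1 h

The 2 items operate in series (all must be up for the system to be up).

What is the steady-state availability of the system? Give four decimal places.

A(A) = MTBF/(MTBF+MTTR) = 29246/(29246+117.6) = 0.995995
A(B) = MTBF/(MTBF+MTTR) = 2313/(2313+84.1) = 0.964916
Series availability: 0.995995 × 0.964916 = 0.9611

0.9611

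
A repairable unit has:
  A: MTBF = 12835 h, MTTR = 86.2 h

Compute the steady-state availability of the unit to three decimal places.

A(A) = MTBF/(MTBF+MTTR) = 12835/(12835+86.2) = 0.993

0.993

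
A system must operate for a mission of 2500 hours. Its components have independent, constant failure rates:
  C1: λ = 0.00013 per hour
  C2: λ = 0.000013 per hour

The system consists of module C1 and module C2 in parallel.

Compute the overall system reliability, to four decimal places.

0.9911

R(C1) = exp(−0.00013 × 2500) = 0.722527
R(C2) = exp(−0.000013 × 2500) = 0.968022
Parallel (C1 and C2): 1 − (1 − 0.722527)(1 − 0.968022) = 0.9911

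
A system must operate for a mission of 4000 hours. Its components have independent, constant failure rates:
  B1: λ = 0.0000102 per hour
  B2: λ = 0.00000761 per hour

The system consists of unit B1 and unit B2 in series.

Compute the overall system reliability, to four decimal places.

R(B1) = exp(−0.0000102 × 4000) = 0.960021
R(B2) = exp(−0.00000761 × 4000) = 0.970019
Series (B1 and B2): 0.960021 × 0.970019 = 0.9312

0.9312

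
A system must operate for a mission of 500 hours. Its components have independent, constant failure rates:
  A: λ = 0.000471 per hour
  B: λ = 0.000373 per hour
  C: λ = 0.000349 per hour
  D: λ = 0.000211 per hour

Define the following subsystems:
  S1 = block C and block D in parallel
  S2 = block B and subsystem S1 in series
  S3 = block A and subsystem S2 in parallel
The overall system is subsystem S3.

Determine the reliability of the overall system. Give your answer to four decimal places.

R(A) = exp(−0.000471 × 500) = 0.790176
R(B) = exp(−0.000373 × 500) = 0.829859
R(C) = exp(−0.000349 × 500) = 0.839877
R(D) = exp(−0.000211 × 500) = 0.899874
Parallel (C and D): 1 − (1 − 0.839877)(1 − 0.899874) = 0.983968
Series (B and [0.983968]): 0.829859 × 0.983968 = 0.816555
Parallel (A and [0.816555]): 1 − (1 − 0.790176)(1 − 0.816555) = 0.9615

0.9615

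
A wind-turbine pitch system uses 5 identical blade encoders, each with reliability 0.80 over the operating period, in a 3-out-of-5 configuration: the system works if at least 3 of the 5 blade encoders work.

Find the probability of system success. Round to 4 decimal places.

0.9421

R = Σ_{i=3}^{5} C(5,i) p^i (1−p)^{5−i} with p = 0.80
C(5,3)·0.80^3·0.20^2 = 0.204800
C(5,4)·0.80^4·0.20^1 = 0.409600
C(5,5)·0.80^5·0.20^0 = 0.327680
Sum = 0.9421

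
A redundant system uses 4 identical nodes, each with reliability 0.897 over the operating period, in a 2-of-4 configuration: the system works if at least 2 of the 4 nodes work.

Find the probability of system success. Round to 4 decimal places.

R = Σ_{i=2}^{4} C(4,i) p^i (1−p)^{4−i} with p = 0.897
C(4,2)·0.897^2·0.103^2 = 0.051217
C(4,3)·0.897^3·0.103^1 = 0.297355
C(4,4)·0.897^4·0.103^0 = 0.647396
Sum = 0.9960

0.9960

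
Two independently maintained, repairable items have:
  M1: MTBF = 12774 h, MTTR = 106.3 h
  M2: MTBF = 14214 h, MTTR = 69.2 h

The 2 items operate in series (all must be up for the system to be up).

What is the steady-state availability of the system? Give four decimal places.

A(M1) = MTBF/(MTBF+MTTR) = 12774/(12774+106.3) = 0.991747
A(M2) = MTBF/(MTBF+MTTR) = 14214/(14214+69.2) = 0.995155
Series availability: 0.991747 × 0.995155 = 0.9869

0.9869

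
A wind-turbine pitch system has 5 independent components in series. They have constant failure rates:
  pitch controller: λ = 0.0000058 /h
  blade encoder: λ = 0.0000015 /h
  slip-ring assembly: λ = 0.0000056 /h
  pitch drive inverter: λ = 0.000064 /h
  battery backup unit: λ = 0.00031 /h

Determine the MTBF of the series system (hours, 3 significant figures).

2580

Series of exponential components: λ_sys = Σ λ_i
λ_sys = 0.0000058 + 0.0000015 + 0.0000056 + 0.000064 + 0.00031 = 3.8690e-04 /h
MTBF = 1 / λ_sys = 2580 h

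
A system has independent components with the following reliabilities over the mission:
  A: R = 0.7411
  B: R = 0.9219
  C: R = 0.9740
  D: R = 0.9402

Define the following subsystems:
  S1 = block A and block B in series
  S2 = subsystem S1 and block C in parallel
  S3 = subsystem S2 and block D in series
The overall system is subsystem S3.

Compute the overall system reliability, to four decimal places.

Series (A and B): 0.741100 × 0.921900 = 0.683220
Parallel ([0.683220] and C): 1 − (1 − 0.683220)(1 − 0.974000) = 0.991764
Series ([0.991764] and D): 0.991764 × 0.940200 = 0.9325

0.9325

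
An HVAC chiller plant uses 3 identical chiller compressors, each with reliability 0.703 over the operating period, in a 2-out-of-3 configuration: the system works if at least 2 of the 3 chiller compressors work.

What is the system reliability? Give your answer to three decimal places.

0.788

R = Σ_{i=2}^{3} C(3,i) p^i (1−p)^{3−i} with p = 0.703
C(3,2)·0.703^2·0.297^1 = 0.44034
C(3,3)·0.703^3·0.297^0 = 0.34743
Sum = 0.788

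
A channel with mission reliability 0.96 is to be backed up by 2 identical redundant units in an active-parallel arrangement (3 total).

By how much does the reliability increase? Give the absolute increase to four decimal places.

R_before = 0.96
R_after = 1 − (1 − 0.96)^3 = 0.9999
ΔR = 0.9999 − 0.96 = 0.0399

0.0399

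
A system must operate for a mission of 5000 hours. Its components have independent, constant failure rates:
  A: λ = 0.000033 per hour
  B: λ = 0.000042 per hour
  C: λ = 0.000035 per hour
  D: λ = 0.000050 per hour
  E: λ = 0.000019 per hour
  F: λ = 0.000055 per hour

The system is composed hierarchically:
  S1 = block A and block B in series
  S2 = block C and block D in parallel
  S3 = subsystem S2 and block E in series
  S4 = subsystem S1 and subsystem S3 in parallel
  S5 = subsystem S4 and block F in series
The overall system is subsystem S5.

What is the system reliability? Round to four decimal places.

R(A) = exp(−0.000033 × 5000) = 0.847894
R(B) = exp(−0.000042 × 5000) = 0.810584
R(C) = exp(−0.000035 × 5000) = 0.839457
R(D) = exp(−0.000050 × 5000) = 0.778801
R(E) = exp(−0.000019 × 5000) = 0.909373
R(F) = exp(−0.000055 × 5000) = 0.759572
Series (A and B): 0.847894 × 0.810584 = 0.687289
Parallel (C and D): 1 − (1 − 0.839457)(1 − 0.778801) = 0.964488
Series ([0.964488] and E): 0.964488 × 0.909373 = 0.877079
Parallel ([0.687289] and [0.877079]): 1 − (1 − 0.687289)(1 − 0.877079) = 0.961561
Series ([0.961561] and F): 0.961561 × 0.759572 = 0.7304

0.7304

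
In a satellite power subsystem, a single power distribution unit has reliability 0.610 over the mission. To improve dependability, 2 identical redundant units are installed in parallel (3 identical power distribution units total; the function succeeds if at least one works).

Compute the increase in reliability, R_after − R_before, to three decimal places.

0.331

R_before = 0.610
R_after = 1 − (1 − 0.610)^3 = 0.941
ΔR = 0.941 − 0.610 = 0.331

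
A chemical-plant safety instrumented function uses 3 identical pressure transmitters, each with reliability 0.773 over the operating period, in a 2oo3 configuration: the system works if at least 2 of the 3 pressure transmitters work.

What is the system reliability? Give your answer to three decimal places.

R = Σ_{i=2}^{3} C(3,i) p^i (1−p)^{3−i} with p = 0.773
C(3,2)·0.773^2·0.227^1 = 0.40692
C(3,3)·0.773^3·0.227^0 = 0.46189
Sum = 0.869

0.869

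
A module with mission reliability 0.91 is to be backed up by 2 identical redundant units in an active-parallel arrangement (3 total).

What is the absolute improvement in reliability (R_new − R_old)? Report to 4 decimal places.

0.0893

R_before = 0.91
R_after = 1 − (1 − 0.91)^3 = 0.9993
ΔR = 0.9993 − 0.91 = 0.0893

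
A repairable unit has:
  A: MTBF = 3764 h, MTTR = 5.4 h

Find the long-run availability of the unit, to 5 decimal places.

0.99857

A(A) = MTBF/(MTBF+MTTR) = 3764/(3764+5.4) = 0.99857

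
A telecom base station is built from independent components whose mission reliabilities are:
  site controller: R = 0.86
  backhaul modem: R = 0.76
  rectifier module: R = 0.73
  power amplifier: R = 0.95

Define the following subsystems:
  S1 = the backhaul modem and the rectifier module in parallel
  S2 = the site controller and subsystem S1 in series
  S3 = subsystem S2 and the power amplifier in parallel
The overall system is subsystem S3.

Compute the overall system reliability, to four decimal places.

Parallel (backhaul modem and rectifier module): 1 − (1 − 0.760000)(1 − 0.730000) = 0.935200
Series (site controller and [0.935200]): 0.860000 × 0.935200 = 0.804272
Parallel ([0.804272] and power amplifier): 1 − (1 − 0.804272)(1 − 0.950000) = 0.9902

0.9902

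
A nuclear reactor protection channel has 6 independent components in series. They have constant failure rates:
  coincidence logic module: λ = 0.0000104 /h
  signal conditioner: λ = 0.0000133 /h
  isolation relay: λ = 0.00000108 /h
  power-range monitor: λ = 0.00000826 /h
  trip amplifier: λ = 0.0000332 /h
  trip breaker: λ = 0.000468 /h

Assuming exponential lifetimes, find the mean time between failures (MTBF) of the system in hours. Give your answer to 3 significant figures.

1870

Series of exponential components: λ_sys = Σ λ_i
λ_sys = 0.0000104 + 0.0000133 + 0.00000108 + 0.00000826 + 0.0000332 + 0.000468 = 5.3424e-04 /h
MTBF = 1 / λ_sys = 1870 h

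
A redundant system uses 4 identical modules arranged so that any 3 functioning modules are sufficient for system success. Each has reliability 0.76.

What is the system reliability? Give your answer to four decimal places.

R = Σ_{i=3}^{4} C(4,i) p^i (1−p)^{4−i} with p = 0.76
C(4,3)·0.76^3·0.24^1 = 0.421417
C(4,4)·0.76^4·0.24^0 = 0.333622
Sum = 0.7550

0.7550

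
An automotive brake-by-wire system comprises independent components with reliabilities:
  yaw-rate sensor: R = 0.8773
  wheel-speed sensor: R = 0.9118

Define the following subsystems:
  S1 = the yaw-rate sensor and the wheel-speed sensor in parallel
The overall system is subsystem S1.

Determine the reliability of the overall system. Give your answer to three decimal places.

Parallel (yaw-rate sensor and wheel-speed sensor): 1 − (1 − 0.87730)(1 − 0.91180) = 0.989

0.989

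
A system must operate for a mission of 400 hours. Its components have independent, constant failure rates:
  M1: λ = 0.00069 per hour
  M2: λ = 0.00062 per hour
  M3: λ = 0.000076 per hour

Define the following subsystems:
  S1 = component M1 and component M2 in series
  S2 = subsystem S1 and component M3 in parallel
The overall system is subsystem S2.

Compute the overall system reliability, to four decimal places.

R(M1) = exp(−0.00069 × 400) = 0.758813
R(M2) = exp(−0.00062 × 400) = 0.780360
R(M3) = exp(−0.000076 × 400) = 0.970057
Series (M1 and M2): 0.758813 × 0.780360 = 0.592147
Parallel ([0.592147] and M3): 1 − (1 − 0.592147)(1 − 0.970057) = 0.9878

0.9878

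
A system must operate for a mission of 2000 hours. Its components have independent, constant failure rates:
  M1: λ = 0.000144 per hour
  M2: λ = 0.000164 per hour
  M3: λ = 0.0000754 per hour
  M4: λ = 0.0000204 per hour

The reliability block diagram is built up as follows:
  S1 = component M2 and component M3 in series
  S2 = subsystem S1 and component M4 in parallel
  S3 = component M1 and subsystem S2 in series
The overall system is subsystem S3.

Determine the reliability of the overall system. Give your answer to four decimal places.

0.7384

R(M1) = exp(−0.000144 × 2000) = 0.749762
R(M2) = exp(−0.000164 × 2000) = 0.720363
R(M3) = exp(−0.0000754 × 2000) = 0.860020
R(M4) = exp(−0.0000204 × 2000) = 0.960021
Series (M2 and M3): 0.720363 × 0.860020 = 0.619527
Parallel ([0.619527] and M4): 1 − (1 − 0.619527)(1 − 0.960021) = 0.984789
Series (M1 and [0.984789]): 0.749762 × 0.984789 = 0.7384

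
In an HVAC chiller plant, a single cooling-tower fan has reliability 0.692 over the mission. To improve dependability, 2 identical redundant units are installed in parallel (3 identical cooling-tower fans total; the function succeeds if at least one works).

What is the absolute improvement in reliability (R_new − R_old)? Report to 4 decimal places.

0.2788

R_before = 0.692
R_after = 1 − (1 − 0.692)^3 = 0.9708
ΔR = 0.9708 − 0.692 = 0.2788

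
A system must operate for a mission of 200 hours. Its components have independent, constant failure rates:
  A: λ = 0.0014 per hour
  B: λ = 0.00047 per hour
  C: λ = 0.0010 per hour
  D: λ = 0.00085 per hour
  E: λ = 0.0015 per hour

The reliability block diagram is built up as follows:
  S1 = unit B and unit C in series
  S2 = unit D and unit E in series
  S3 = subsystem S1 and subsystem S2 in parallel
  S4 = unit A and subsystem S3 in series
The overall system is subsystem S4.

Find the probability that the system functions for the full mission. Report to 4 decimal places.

R(A) = exp(−0.0014 × 200) = 0.755784
R(B) = exp(−0.00047 × 200) = 0.910283
R(C) = exp(−0.0010 × 200) = 0.818731
R(D) = exp(−0.00085 × 200) = 0.843665
R(E) = exp(−0.0015 × 200) = 0.740818
Series (B and C): 0.910283 × 0.818731 = 0.745277
Series (D and E): 0.843665 × 0.740818 = 0.625002
Parallel ([0.745277] and [0.625002]): 1 − (1 − 0.745277)(1 − 0.625002) = 0.904479
Series (A and [0.904479]): 0.755784 × 0.904479 = 0.6836

0.6836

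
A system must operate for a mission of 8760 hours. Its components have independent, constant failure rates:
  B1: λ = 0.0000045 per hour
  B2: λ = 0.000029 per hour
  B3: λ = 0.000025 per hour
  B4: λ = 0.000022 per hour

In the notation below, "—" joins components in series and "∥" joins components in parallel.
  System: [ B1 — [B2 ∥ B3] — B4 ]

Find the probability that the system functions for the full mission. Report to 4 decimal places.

0.7579

R(B1) = exp(−0.0000045 × 8760) = 0.961347
R(B2) = exp(−0.000029 × 8760) = 0.775661
R(B3) = exp(−0.000025 × 8760) = 0.803322
R(B4) = exp(−0.000022 × 8760) = 0.824713
Parallel (B2 and B3): 1 − (1 − 0.775661)(1 − 0.803322) = 0.955877
Series (B1, [0.955877], and B4): 0.961347 × 0.955877 × 0.824713 = 0.7579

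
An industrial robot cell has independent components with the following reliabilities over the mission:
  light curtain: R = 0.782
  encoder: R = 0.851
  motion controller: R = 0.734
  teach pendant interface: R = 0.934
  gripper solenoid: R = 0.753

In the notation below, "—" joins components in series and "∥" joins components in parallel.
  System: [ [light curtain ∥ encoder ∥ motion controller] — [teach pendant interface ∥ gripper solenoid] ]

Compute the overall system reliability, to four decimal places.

0.9752

Parallel (light curtain, encoder, and motion controller): 1 − (1 − 0.782000)(1 − 0.851000)(1 − 0.734000) = 0.991360
Parallel (teach pendant interface and gripper solenoid): 1 − (1 − 0.934000)(1 − 0.753000) = 0.983698
Series ([0.991360] and [0.983698]): 0.991360 × 0.983698 = 0.9752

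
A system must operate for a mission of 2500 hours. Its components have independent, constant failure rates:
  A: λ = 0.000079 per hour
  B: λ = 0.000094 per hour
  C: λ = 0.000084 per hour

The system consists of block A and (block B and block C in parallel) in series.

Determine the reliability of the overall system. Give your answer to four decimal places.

0.7882

R(A) = exp(−0.000079 × 2500) = 0.820780
R(B) = exp(−0.000094 × 2500) = 0.790571
R(C) = exp(−0.000084 × 2500) = 0.810584
Parallel (B and C): 1 − (1 − 0.790571)(1 − 0.810584) = 0.960331
Series (A and [0.960331]): 0.820780 × 0.960331 = 0.7882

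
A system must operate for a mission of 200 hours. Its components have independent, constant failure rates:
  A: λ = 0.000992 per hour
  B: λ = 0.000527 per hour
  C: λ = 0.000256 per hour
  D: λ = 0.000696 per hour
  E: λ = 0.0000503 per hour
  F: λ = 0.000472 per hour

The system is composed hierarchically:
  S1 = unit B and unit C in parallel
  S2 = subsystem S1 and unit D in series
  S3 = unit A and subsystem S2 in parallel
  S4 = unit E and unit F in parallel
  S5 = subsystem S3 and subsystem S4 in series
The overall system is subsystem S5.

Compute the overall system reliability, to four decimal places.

0.9750

R(A) = exp(−0.000992 × 200) = 0.820042
R(B) = exp(−0.000527 × 200) = 0.899964
R(C) = exp(−0.000256 × 200) = 0.950089
R(D) = exp(−0.000696 × 200) = 0.870054
R(E) = exp(−0.0000503 × 200) = 0.989990
R(F) = exp(−0.000472 × 200) = 0.909919
Parallel (B and C): 1 − (1 − 0.899964)(1 − 0.950089) = 0.995007
Series ([0.995007] and D): 0.995007 × 0.870054 = 0.865710
Parallel (A and [0.865710]): 1 − (1 − 0.820042)(1 − 0.865710) = 0.975833
Parallel (E and F): 1 − (1 − 0.989990)(1 − 0.909919) = 0.999098
Series ([0.975833] and [0.999098]): 0.975833 × 0.999098 = 0.9750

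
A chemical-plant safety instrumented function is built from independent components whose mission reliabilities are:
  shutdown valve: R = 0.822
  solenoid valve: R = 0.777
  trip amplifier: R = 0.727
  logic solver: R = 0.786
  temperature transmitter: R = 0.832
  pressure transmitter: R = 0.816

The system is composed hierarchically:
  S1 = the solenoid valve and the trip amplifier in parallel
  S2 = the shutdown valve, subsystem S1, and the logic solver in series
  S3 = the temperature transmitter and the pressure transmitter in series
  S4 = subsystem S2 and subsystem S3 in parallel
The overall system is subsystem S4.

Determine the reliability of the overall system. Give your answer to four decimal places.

Parallel (solenoid valve and trip amplifier): 1 − (1 − 0.777000)(1 − 0.727000) = 0.939121
Series (shutdown valve, [0.939121], and logic solver): 0.822000 × 0.939121 × 0.786000 = 0.606759
Series (temperature transmitter and pressure transmitter): 0.832000 × 0.816000 = 0.678912
Parallel ([0.606759] and [0.678912]): 1 − (1 − 0.606759)(1 − 0.678912) = 0.8737

0.8737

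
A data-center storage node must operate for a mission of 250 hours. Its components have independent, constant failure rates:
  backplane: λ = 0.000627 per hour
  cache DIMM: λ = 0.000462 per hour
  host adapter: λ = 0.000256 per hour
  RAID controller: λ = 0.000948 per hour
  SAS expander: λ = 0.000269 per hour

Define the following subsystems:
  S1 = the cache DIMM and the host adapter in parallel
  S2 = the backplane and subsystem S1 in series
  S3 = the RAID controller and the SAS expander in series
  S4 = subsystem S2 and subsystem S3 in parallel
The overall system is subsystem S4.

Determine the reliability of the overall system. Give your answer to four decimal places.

0.9604

R(backplane) = exp(−0.000627 × 250) = 0.854918
R(cache DIMM) = exp(−0.000462 × 250) = 0.890921
R(host adapter) = exp(−0.000256 × 250) = 0.938005
R(RAID controller) = exp(−0.000948 × 250) = 0.788991
R(SAS expander) = exp(−0.000269 × 250) = 0.934961
Parallel (cache DIMM and host adapter): 1 − (1 − 0.890921)(1 − 0.938005) = 0.993238
Series (backplane and [0.993238]): 0.854918 × 0.993238 = 0.849137
Series (RAID controller and SAS expander): 0.788991 × 0.934961 = 0.737676
Parallel ([0.849137] and [0.737676]): 1 − (1 − 0.849137)(1 − 0.737676) = 0.9604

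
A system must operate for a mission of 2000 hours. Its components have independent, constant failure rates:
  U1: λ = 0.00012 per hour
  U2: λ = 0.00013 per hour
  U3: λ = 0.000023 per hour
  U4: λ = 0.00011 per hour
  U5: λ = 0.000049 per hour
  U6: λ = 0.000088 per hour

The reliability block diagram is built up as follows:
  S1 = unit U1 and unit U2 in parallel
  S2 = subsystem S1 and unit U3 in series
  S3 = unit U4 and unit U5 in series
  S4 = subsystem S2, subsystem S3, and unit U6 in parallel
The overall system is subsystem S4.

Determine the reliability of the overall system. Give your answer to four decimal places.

0.9960

R(U1) = exp(−0.00012 × 2000) = 0.786628
R(U2) = exp(−0.00013 × 2000) = 0.771052
R(U3) = exp(−0.000023 × 2000) = 0.955042
R(U4) = exp(−0.00011 × 2000) = 0.802519
R(U5) = exp(−0.000049 × 2000) = 0.906649
R(U6) = exp(−0.000088 × 2000) = 0.838618
Parallel (U1 and U2): 1 − (1 − 0.786628)(1 − 0.771052) = 0.951149
Series ([0.951149] and U3): 0.951149 × 0.955042 = 0.908387
Series (U4 and U5): 0.802519 × 0.906649 = 0.727603
Parallel ([0.908387], [0.727603], and U6): 1 − (1 − 0.908387)(1 − 0.727603)(1 − 0.838618) = 0.9960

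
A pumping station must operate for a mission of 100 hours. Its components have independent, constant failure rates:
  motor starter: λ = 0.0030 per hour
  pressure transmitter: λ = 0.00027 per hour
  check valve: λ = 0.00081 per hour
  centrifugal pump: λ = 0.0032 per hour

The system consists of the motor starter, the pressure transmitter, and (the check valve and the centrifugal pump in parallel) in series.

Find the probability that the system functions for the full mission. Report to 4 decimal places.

0.7057

R(motor starter) = exp(−0.0030 × 100) = 0.740818
R(pressure transmitter) = exp(−0.00027 × 100) = 0.973361
R(check valve) = exp(−0.00081 × 100) = 0.922194
R(centrifugal pump) = exp(−0.0032 × 100) = 0.726149
Parallel (check valve and centrifugal pump): 1 − (1 − 0.922194)(1 − 0.726149) = 0.978693
Series (motor starter, pressure transmitter, and [0.978693]): 0.740818 × 0.973361 × 0.978693 = 0.7057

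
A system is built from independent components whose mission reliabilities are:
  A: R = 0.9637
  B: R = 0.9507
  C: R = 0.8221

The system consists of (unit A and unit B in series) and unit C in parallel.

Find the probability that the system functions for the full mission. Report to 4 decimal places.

Series (A and B): 0.963700 × 0.950700 = 0.916190
Parallel ([0.916190] and C): 1 − (1 − 0.916190)(1 − 0.822100) = 0.9851

0.9851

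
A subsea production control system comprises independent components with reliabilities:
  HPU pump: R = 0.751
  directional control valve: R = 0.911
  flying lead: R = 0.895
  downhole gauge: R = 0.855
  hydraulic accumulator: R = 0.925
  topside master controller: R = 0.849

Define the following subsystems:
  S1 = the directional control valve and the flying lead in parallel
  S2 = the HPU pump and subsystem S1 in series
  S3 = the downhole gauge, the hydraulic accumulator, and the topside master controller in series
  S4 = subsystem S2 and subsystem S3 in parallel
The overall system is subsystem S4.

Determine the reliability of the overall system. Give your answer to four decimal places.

Parallel (directional control valve and flying lead): 1 − (1 − 0.911000)(1 − 0.895000) = 0.990655
Series (HPU pump and [0.990655]): 0.751000 × 0.990655 = 0.743982
Series (downhole gauge, hydraulic accumulator, and topside master controller): 0.855000 × 0.925000 × 0.849000 = 0.671453
Parallel ([0.743982] and [0.671453]): 1 − (1 − 0.743982)(1 − 0.671453) = 0.9159

0.9159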